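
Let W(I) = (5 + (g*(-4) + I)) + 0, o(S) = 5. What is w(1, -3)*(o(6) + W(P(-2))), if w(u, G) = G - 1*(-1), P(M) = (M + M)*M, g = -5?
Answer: -76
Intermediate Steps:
P(M) = 2*M**2 (P(M) = (2*M)*M = 2*M**2)
w(u, G) = 1 + G (w(u, G) = G + 1 = 1 + G)
W(I) = 25 + I (W(I) = (5 + (-5*(-4) + I)) + 0 = (5 + (20 + I)) + 0 = (25 + I) + 0 = 25 + I)
w(1, -3)*(o(6) + W(P(-2))) = (1 - 3)*(5 + (25 + 2*(-2)**2)) = -2*(5 + (25 + 2*4)) = -2*(5 + (25 + 8)) = -2*(5 + 33) = -2*38 = -76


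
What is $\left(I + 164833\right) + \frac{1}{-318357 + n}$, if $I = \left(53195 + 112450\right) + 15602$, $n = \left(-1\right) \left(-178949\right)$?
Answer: $\frac{48246320639}{139408} \approx 3.4608 \cdot 10^{5}$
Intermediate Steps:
$n = 178949$
$I = 181247$ ($I = 165645 + 15602 = 181247$)
$\left(I + 164833\right) + \frac{1}{-318357 + n} = \left(181247 + 164833\right) + \frac{1}{-318357 + 178949} = 346080 + \frac{1}{-139408} = 346080 - \frac{1}{139408} = \frac{48246320639}{139408}$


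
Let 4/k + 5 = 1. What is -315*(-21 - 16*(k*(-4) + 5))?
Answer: 51975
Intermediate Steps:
k = -1 (k = 4/(-5 + 1) = 4/(-4) = 4*(-1/4) = -1)
-315*(-21 - 16*(k*(-4) + 5)) = -315*(-21 - 16*(-1*(-4) + 5)) = -315*(-21 - 16*(4 + 5)) = -315*(-21 - 16*9) = -315*(-21 - 144) = -315*(-165) = 51975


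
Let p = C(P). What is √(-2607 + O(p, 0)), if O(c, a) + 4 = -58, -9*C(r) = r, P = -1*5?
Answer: I*√2669 ≈ 51.662*I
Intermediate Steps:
P = -5
C(r) = -r/9
p = 5/9 (p = -⅑*(-5) = 5/9 ≈ 0.55556)
O(c, a) = -62 (O(c, a) = -4 - 58 = -62)
√(-2607 + O(p, 0)) = √(-2607 - 62) = √(-2669) = I*√2669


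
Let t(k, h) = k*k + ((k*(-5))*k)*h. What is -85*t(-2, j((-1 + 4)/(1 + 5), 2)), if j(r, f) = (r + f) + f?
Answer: 7310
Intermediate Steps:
j(r, f) = r + 2*f (j(r, f) = (f + r) + f = r + 2*f)
t(k, h) = k**2 - 5*h*k**2 (t(k, h) = k**2 + ((-5*k)*k)*h = k**2 + (-5*k**2)*h = k**2 - 5*h*k**2)
-85*t(-2, j((-1 + 4)/(1 + 5), 2)) = -85*(-2)**2*(1 - 5*((-1 + 4)/(1 + 5) + 2*2)) = -340*(1 - 5*(3/6 + 4)) = -340*(1 - 5*(3*(1/6) + 4)) = -340*(1 - 5*(1/2 + 4)) = -340*(1 - 5*9/2) = -340*(1 - 45/2) = -340*(-43)/2 = -85*(-86) = 7310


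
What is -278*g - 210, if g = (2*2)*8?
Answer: -9106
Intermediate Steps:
g = 32 (g = 4*8 = 32)
-278*g - 210 = -278*32 - 210 = -8896 - 210 = -9106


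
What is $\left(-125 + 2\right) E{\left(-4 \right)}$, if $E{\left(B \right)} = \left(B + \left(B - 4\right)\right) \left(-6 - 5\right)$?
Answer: $-16236$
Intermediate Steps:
$E{\left(B \right)} = 44 - 22 B$ ($E{\left(B \right)} = \left(B + \left(-4 + B\right)\right) \left(-11\right) = \left(-4 + 2 B\right) \left(-11\right) = 44 - 22 B$)
$\left(-125 + 2\right) E{\left(-4 \right)} = \left(-125 + 2\right) \left(44 - -88\right) = - 123 \left(44 + 88\right) = \left(-123\right) 132 = -16236$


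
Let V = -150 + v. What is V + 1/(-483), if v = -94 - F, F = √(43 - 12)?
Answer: -117853/483 - √31 ≈ -249.57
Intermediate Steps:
F = √31 ≈ 5.5678
v = -94 - √31 ≈ -99.568
V = -244 - √31 (V = -150 + (-94 - √31) = -244 - √31 ≈ -249.57)
V + 1/(-483) = (-244 - √31) + 1/(-483) = (-244 - √31) - 1/483 = -117853/483 - √31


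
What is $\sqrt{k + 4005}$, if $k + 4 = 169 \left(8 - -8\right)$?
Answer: $3 \sqrt{745} \approx 81.884$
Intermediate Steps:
$k = 2700$ ($k = -4 + 169 \left(8 - -8\right) = -4 + 169 \left(8 + 8\right) = -4 + 169 \cdot 16 = -4 + 2704 = 2700$)
$\sqrt{k + 4005} = \sqrt{2700 + 4005} = \sqrt{6705} = 3 \sqrt{745}$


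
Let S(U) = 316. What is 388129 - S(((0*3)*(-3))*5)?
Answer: 387813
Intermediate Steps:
388129 - S(((0*3)*(-3))*5) = 388129 - 1*316 = 388129 - 316 = 387813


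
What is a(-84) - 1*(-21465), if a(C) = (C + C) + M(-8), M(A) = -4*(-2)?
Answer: 21305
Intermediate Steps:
M(A) = 8
a(C) = 8 + 2*C (a(C) = (C + C) + 8 = 2*C + 8 = 8 + 2*C)
a(-84) - 1*(-21465) = (8 + 2*(-84)) - 1*(-21465) = (8 - 168) + 21465 = -160 + 21465 = 21305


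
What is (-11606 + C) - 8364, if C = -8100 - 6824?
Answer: -34894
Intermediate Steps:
C = -14924
(-11606 + C) - 8364 = (-11606 - 14924) - 8364 = -26530 - 8364 = -34894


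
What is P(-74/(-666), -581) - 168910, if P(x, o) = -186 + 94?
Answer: -169002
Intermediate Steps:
P(x, o) = -92
P(-74/(-666), -581) - 168910 = -92 - 168910 = -169002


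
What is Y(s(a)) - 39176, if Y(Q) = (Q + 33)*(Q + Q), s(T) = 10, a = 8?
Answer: -38316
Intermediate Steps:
Y(Q) = 2*Q*(33 + Q) (Y(Q) = (33 + Q)*(2*Q) = 2*Q*(33 + Q))
Y(s(a)) - 39176 = 2*10*(33 + 10) - 39176 = 2*10*43 - 39176 = 860 - 39176 = -38316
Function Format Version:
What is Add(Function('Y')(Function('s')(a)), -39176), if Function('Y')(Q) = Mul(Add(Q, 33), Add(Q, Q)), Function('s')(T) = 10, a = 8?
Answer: -38316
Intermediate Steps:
Function('Y')(Q) = Mul(2, Q, Add(33, Q)) (Function('Y')(Q) = Mul(Add(33, Q), Mul(2, Q)) = Mul(2, Q, Add(33, Q)))
Add(Function('Y')(Function('s')(a)), -39176) = Add(Mul(2, 10, Add(33, 10)), -39176) = Add(Mul(2, 10, 43), -39176) = Add(860, -39176) = -38316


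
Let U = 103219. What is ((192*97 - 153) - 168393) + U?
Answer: -46703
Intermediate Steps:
((192*97 - 153) - 168393) + U = ((192*97 - 153) - 168393) + 103219 = ((18624 - 153) - 168393) + 103219 = (18471 - 168393) + 103219 = -149922 + 103219 = -46703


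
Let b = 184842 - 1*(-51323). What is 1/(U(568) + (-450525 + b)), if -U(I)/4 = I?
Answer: -1/216632 ≈ -4.6161e-6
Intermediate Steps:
U(I) = -4*I
b = 236165 (b = 184842 + 51323 = 236165)
1/(U(568) + (-450525 + b)) = 1/(-4*568 + (-450525 + 236165)) = 1/(-2272 - 214360) = 1/(-216632) = -1/216632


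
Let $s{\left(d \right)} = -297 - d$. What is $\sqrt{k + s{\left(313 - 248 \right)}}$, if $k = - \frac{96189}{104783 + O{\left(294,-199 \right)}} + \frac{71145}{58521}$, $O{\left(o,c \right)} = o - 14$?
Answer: $\frac{6 i \sqrt{4689038994105325405}}{683154647} \approx 19.018 i$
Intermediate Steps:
$O{\left(o,c \right)} = -14 + o$
$k = \frac{205070074}{683154647}$ ($k = - \frac{96189}{104783 + \left(-14 + 294\right)} + \frac{71145}{58521} = - \frac{96189}{104783 + 280} + 71145 \cdot \frac{1}{58521} = - \frac{96189}{105063} + \frac{23715}{19507} = \left(-96189\right) \frac{1}{105063} + \frac{23715}{19507} = - \frac{32063}{35021} + \frac{23715}{19507} = \frac{205070074}{683154647} \approx 0.30018$)
$\sqrt{k + s{\left(313 - 248 \right)}} = \sqrt{\frac{205070074}{683154647} - \left(610 - 248\right)} = \sqrt{\frac{205070074}{683154647} - 362} = \sqrt{- \frac{247096912140}{683154647}} = \frac{6 i \sqrt{4689038994105325405}}{683154647}$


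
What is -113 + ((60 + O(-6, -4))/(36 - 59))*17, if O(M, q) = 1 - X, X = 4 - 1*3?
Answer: -3619/23 ≈ -157.35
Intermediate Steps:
X = 1 (X = 4 - 3 = 1)
O(M, q) = 0 (O(M, q) = 1 - 1*1 = 1 - 1 = 0)
-113 + ((60 + O(-6, -4))/(36 - 59))*17 = -113 + ((60 + 0)/(36 - 59))*17 = -113 + (60/(-23))*17 = -113 + (60*(-1/23))*17 = -113 - 60/23*17 = -113 - 1020/23 = -3619/23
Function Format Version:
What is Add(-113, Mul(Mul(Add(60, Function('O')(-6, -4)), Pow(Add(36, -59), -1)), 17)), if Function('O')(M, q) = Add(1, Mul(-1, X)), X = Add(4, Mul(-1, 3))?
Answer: Rational(-3619, 23) ≈ -157.35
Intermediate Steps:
X = 1 (X = Add(4, -3) = 1)
Function('O')(M, q) = 0 (Function('O')(M, q) = Add(1, Mul(-1, 1)) = Add(1, -1) = 0)
Add(-113, Mul(Mul(Add(60, Function('O')(-6, -4)), Pow(Add(36, -59), -1)), 17)) = Add(-113, Mul(Mul(Add(60, 0), Pow(Add(36, -59), -1)), 17)) = Add(-113, Mul(Mul(60, Pow(-23, -1)), 17)) = Add(-113, Mul(Mul(60, Rational(-1, 23)), 17)) = Add(-113, Mul(Rational(-60, 23), 17)) = Add(-113, Rational(-1020, 23)) = Rational(-3619, 23)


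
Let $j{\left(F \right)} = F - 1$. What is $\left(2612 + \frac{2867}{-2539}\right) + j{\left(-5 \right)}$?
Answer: $\frac{6613767}{2539} \approx 2604.9$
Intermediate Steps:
$j{\left(F \right)} = -1 + F$ ($j{\left(F \right)} = F - 1 = -1 + F$)
$\left(2612 + \frac{2867}{-2539}\right) + j{\left(-5 \right)} = \left(2612 + \frac{2867}{-2539}\right) - 6 = \left(2612 + 2867 \left(- \frac{1}{2539}\right)\right) - 6 = \left(2612 - \frac{2867}{2539}\right) - 6 = \frac{6629001}{2539} - 6 = \frac{6613767}{2539}$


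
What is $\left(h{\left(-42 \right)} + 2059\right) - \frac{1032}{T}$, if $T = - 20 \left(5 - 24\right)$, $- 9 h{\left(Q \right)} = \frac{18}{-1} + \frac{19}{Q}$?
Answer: $\frac{73914791}{35910} \approx 2058.3$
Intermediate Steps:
$h{\left(Q \right)} = 2 - \frac{19}{9 Q}$ ($h{\left(Q \right)} = - \frac{\frac{18}{-1} + \frac{19}{Q}}{9} = - \frac{18 \left(-1\right) + \frac{19}{Q}}{9} = - \frac{-18 + \frac{19}{Q}}{9} = 2 - \frac{19}{9 Q}$)
$T = 380$ ($T = \left(-20\right) \left(-19\right) = 380$)
$\left(h{\left(-42 \right)} + 2059\right) - \frac{1032}{T} = \left(\left(2 - \frac{19}{9 \left(-42\right)}\right) + 2059\right) - \frac{1032}{380} = \left(\left(2 - - \frac{19}{378}\right) + 2059\right) - \frac{258}{95} = \left(\left(2 + \frac{19}{378}\right) + 2059\right) - \frac{258}{95} = \left(\frac{775}{378} + 2059\right) - \frac{258}{95} = \frac{779077}{378} - \frac{258}{95} = \frac{73914791}{35910}$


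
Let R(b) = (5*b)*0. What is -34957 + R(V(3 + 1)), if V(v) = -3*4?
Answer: -34957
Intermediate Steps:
V(v) = -12
R(b) = 0
-34957 + R(V(3 + 1)) = -34957 + 0 = -34957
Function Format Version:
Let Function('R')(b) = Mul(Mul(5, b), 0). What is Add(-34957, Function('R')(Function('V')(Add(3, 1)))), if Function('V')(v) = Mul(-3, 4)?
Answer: -34957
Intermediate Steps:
Function('V')(v) = -12
Function('R')(b) = 0
Add(-34957, Function('R')(Function('V')(Add(3, 1)))) = Add(-34957, 0) = -34957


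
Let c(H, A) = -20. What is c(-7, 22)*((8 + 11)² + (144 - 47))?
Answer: -9160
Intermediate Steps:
c(-7, 22)*((8 + 11)² + (144 - 47)) = -20*((8 + 11)² + (144 - 47)) = -20*(19² + 97) = -20*(361 + 97) = -20*458 = -9160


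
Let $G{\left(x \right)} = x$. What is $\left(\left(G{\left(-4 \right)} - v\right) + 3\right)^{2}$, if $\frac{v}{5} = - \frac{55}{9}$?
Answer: $\frac{70756}{81} \approx 873.53$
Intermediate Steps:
$v = - \frac{275}{9}$ ($v = 5 \left(- \frac{55}{9}\right) = - \frac{275}{9} \approx -30.556$)
$\left(\left(G{\left(-4 \right)} - v\right) + 3\right)^{2} = \left(\left(-4 - - \frac{275}{9}\right) + 3\right)^{2} = \left(\left(-4 + \frac{275}{9}\right) + 3\right)^{2} = \left(\frac{239}{9} + 3\right)^{2} = \left(\frac{266}{9}\right)^{2} = \frac{70756}{81}$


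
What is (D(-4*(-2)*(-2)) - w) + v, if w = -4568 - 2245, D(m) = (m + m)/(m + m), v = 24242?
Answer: 31056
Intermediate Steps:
D(m) = 1 (D(m) = (2*m)/((2*m)) = (2*m)*(1/(2*m)) = 1)
w = -6813
(D(-4*(-2)*(-2)) - w) + v = (1 - 1*(-6813)) + 24242 = (1 + 6813) + 24242 = 6814 + 24242 = 31056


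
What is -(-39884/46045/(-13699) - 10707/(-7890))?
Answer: -450264929763/331785259330 ≈ -1.3571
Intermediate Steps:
-(-39884/46045/(-13699) - 10707/(-7890)) = -(-39884*1/46045*(-1/13699) - 10707*(-1/7890)) = -(-39884/46045*(-1/13699) + 3569/2630) = -(39884/630770455 + 3569/2630) = -1*450264929763/331785259330 = -450264929763/331785259330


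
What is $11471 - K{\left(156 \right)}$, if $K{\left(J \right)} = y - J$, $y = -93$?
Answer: $11720$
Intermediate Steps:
$K{\left(J \right)} = -93 - J$
$11471 - K{\left(156 \right)} = 11471 - \left(-93 - 156\right) = 11471 - -249 = 11471 + 249 = 11720$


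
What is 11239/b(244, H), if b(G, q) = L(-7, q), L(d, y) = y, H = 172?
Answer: 11239/172 ≈ 65.343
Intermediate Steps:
b(G, q) = q
11239/b(244, H) = 11239/172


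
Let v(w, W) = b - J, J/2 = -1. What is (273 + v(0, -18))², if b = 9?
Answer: 80656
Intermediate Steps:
J = -2 (J = 2*(-1) = -2)
v(w, W) = 11 (v(w, W) = 9 - 1*(-2) = 9 + 2 = 11)
(273 + v(0, -18))² = (273 + 11)² = 284² = 80656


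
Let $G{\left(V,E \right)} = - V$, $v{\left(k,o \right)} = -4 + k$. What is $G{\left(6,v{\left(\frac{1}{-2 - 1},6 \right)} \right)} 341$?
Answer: $-2046$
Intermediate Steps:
$G{\left(6,v{\left(\frac{1}{-2 - 1},6 \right)} \right)} 341 = \left(-1\right) 6 \cdot 341 = \left(-6\right) 341 = -2046$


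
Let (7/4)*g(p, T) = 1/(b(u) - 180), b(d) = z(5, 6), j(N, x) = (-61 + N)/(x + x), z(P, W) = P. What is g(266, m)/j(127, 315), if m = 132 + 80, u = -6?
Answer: -12/385 ≈ -0.031169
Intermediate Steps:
j(N, x) = (-61 + N)/(2*x) (j(N, x) = (-61 + N)/((2*x)) = (-61 + N)*(1/(2*x)) = (-61 + N)/(2*x))
b(d) = 5
m = 212
g(p, T) = -4/1225 (g(p, T) = 4/(7*(5 - 180)) = (4/7)/(-175) = (4/7)*(-1/175) = -4/1225)
g(266, m)/j(127, 315) = -4*630/(-61 + 127)/1225 = -4/(1225*((1/2)*(1/315)*66)) = -4/(1225*11/105) = -4/1225*105/11 = -12/385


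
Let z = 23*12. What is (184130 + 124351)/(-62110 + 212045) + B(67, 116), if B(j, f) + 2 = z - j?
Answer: 31345026/149935 ≈ 209.06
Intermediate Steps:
z = 276
B(j, f) = 274 - j (B(j, f) = -2 + (276 - j) = 274 - j)
(184130 + 124351)/(-62110 + 212045) + B(67, 116) = (184130 + 124351)/(-62110 + 212045) + (274 - 1*67) = 308481/149935 + (274 - 67) = 308481*(1/149935) + 207 = 308481/149935 + 207 = 31345026/149935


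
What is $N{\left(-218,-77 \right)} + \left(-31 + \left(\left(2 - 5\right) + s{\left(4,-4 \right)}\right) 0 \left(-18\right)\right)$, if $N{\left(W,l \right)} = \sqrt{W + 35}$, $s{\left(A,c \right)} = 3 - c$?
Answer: $-31 + i \sqrt{183} \approx -31.0 + 13.528 i$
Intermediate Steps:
$N{\left(W,l \right)} = \sqrt{35 + W}$
$N{\left(-218,-77 \right)} + \left(-31 + \left(\left(2 - 5\right) + s{\left(4,-4 \right)}\right) 0 \left(-18\right)\right) = \sqrt{35 - 218} - \left(31 - \left(\left(2 - 5\right) + \left(3 - -4\right)\right) 0 \left(-18\right)\right) = \sqrt{-183} - \left(31 - \left(\left(2 - 5\right) + \left(3 + 4\right)\right) 0 \left(-18\right)\right) = i \sqrt{183} - \left(31 - \left(-3 + 7\right) 0 \left(-18\right)\right) = i \sqrt{183} - \left(31 - 4 \cdot 0 \left(-18\right)\right) = i \sqrt{183} + \left(-31 + 0 \left(-18\right)\right) = i \sqrt{183} + \left(-31 + 0\right) = i \sqrt{183} - 31 = -31 + i \sqrt{183}$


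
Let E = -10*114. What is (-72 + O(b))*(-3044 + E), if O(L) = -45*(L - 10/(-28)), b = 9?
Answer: 14441076/7 ≈ 2.0630e+6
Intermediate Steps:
O(L) = -225/14 - 45*L (O(L) = -45*(L - 10*(-1/28)) = -45*(L + 5/14) = -45*(5/14 + L) = -225/14 - 45*L)
E = -1140
(-72 + O(b))*(-3044 + E) = (-72 + (-225/14 - 45*9))*(-3044 - 1140) = (-72 + (-225/14 - 405))*(-4184) = (-72 - 5895/14)*(-4184) = -6903/14*(-4184) = 14441076/7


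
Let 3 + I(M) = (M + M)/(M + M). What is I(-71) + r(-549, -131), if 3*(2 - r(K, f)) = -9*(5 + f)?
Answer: -378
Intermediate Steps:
r(K, f) = 17 + 3*f (r(K, f) = 2 - (-3)*(5 + f) = 2 - (-45 - 9*f)/3 = 2 + (15 + 3*f) = 17 + 3*f)
I(M) = -2 (I(M) = -3 + (M + M)/(M + M) = -3 + (2*M)/((2*M)) = -3 + (2*M)*(1/(2*M)) = -3 + 1 = -2)
I(-71) + r(-549, -131) = -2 + (17 + 3*(-131)) = -2 + (17 - 393) = -2 - 376 = -378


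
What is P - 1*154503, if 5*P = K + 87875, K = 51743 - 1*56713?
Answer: -137922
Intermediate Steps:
K = -4970 (K = 51743 - 56713 = -4970)
P = 16581 (P = (-4970 + 87875)/5 = (1/5)*82905 = 16581)
P - 1*154503 = 16581 - 1*154503 = 16581 - 154503 = -137922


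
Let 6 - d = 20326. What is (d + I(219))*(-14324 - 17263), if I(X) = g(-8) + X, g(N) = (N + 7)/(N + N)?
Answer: 10158853005/16 ≈ 6.3493e+8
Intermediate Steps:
g(N) = (7 + N)/(2*N) (g(N) = (7 + N)/((2*N)) = (7 + N)*(1/(2*N)) = (7 + N)/(2*N))
I(X) = 1/16 + X (I(X) = (1/2)*(7 - 8)/(-8) + X = (1/2)*(-1/8)*(-1) + X = 1/16 + X)
d = -20320 (d = 6 - 1*20326 = 6 - 20326 = -20320)
(d + I(219))*(-14324 - 17263) = (-20320 + (1/16 + 219))*(-14324 - 17263) = (-20320 + 3505/16)*(-31587) = -321615/16*(-31587) = 10158853005/16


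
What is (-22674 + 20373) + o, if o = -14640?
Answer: -16941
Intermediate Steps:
(-22674 + 20373) + o = (-22674 + 20373) - 14640 = -2301 - 14640 = -16941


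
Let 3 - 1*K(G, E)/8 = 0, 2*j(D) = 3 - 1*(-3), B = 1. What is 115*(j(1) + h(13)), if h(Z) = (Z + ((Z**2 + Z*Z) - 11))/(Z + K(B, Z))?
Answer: 51865/37 ≈ 1401.8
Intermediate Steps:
j(D) = 3 (j(D) = (3 - 1*(-3))/2 = (3 + 3)/2 = (1/2)*6 = 3)
K(G, E) = 24 (K(G, E) = 24 - 8*0 = 24 + 0 = 24)
h(Z) = (-11 + Z + 2*Z**2)/(24 + Z) (h(Z) = (Z + ((Z**2 + Z*Z) - 11))/(Z + 24) = (Z + ((Z**2 + Z**2) - 11))/(24 + Z) = (Z + (2*Z**2 - 11))/(24 + Z) = (Z + (-11 + 2*Z**2))/(24 + Z) = (-11 + Z + 2*Z**2)/(24 + Z))
115*(j(1) + h(13)) = 115*(3 + (-11 + 13 + 2*13**2)/(24 + 13)) = 115*(3 + (-11 + 13 + 2*169)/37) = 115*(3 + (-11 + 13 + 338)/37) = 115*(3 + (1/37)*340) = 115*(3 + 340/37) = 115*(451/37) = 51865/37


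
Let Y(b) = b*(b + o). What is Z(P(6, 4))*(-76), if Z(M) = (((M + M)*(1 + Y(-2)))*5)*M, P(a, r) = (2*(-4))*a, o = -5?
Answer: -26265600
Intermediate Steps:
P(a, r) = -8*a
Y(b) = b*(-5 + b) (Y(b) = b*(b - 5) = b*(-5 + b))
Z(M) = 150*M**2 (Z(M) = (((M + M)*(1 - 2*(-5 - 2)))*5)*M = (((2*M)*(1 - 2*(-7)))*5)*M = (((2*M)*(1 + 14))*5)*M = (((2*M)*15)*5)*M = ((30*M)*5)*M = (150*M)*M = 150*M**2)
Z(P(6, 4))*(-76) = (150*(-8*6)**2)*(-76) = (150*(-48)**2)*(-76) = (150*2304)*(-76) = 345600*(-76) = -26265600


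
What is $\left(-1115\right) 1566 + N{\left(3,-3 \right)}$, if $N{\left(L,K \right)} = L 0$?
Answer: $-1746090$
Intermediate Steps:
$N{\left(L,K \right)} = 0$
$\left(-1115\right) 1566 + N{\left(3,-3 \right)} = \left(-1115\right) 1566 + 0 = -1746090 + 0 = -1746090$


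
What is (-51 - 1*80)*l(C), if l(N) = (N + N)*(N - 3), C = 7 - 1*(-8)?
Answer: -47160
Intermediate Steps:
C = 15 (C = 7 + 8 = 15)
l(N) = 2*N*(-3 + N) (l(N) = (2*N)*(-3 + N) = 2*N*(-3 + N))
(-51 - 1*80)*l(C) = (-51 - 1*80)*(2*15*(-3 + 15)) = (-51 - 80)*(2*15*12) = -131*360 = -47160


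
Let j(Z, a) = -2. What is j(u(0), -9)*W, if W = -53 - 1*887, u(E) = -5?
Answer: 1880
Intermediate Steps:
W = -940 (W = -53 - 887 = -940)
j(u(0), -9)*W = -2*(-940) = 1880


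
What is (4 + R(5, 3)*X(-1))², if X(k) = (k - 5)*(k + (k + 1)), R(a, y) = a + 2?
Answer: 2116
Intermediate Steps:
R(a, y) = 2 + a
X(k) = (1 + 2*k)*(-5 + k) (X(k) = (-5 + k)*(k + (1 + k)) = (-5 + k)*(1 + 2*k) = (1 + 2*k)*(-5 + k))
(4 + R(5, 3)*X(-1))² = (4 + (2 + 5)*(-5 - 9*(-1) + 2*(-1)²))² = (4 + 7*(-5 + 9 + 2*1))² = (4 + 7*(-5 + 9 + 2))² = (4 + 7*6)² = (4 + 42)² = 46² = 2116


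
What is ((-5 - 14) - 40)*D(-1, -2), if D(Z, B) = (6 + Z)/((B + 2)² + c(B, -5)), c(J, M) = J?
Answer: 295/2 ≈ 147.50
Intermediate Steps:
D(Z, B) = (6 + Z)/(B + (2 + B)²) (D(Z, B) = (6 + Z)/((B + 2)² + B) = (6 + Z)/((2 + B)² + B) = (6 + Z)/(B + (2 + B)²))
((-5 - 14) - 40)*D(-1, -2) = ((-5 - 14) - 40)*((6 - 1)/(-2 + (2 - 2)²)) = (-19 - 40)*(5/(-2 + 0²)) = -59*5/(-2 + 0) = -59*5/(-2) = -(-59)*5/2 = -59*(-5/2) = 295/2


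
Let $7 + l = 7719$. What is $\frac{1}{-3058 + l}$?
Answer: $\frac{1}{4654} \approx 0.00021487$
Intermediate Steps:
$l = 7712$ ($l = -7 + 7719 = 7712$)
$\frac{1}{-3058 + l} = \frac{1}{-3058 + 7712} = \frac{1}{4654}$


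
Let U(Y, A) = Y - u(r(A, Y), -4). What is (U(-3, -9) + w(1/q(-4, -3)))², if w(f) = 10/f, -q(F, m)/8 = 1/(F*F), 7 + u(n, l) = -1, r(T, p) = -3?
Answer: 0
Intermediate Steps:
u(n, l) = -8 (u(n, l) = -7 - 1 = -8)
q(F, m) = -8/F²
U(Y, A) = 8 + Y (U(Y, A) = Y - 1*(-8) = Y + 8 = 8 + Y)
(U(-3, -9) + w(1/q(-4, -3)))² = ((8 - 3) + 10/(1/(-8/(-4)²)))² = (5 + 10/(1/(-8*1/16)))² = (5 + 10/(1/(-½)))² = (5 + 10/(-2))² = (5 + 10*(-½))² = (5 - 5)² = 0² = 0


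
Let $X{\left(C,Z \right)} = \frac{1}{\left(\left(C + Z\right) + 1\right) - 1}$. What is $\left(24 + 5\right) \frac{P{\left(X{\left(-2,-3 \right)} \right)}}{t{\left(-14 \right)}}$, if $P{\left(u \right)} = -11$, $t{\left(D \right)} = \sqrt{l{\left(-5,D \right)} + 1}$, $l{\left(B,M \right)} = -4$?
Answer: $\frac{319 i \sqrt{3}}{3} \approx 184.17 i$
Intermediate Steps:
$X{\left(C,Z \right)} = \frac{1}{C + Z}$ ($X{\left(C,Z \right)} = \frac{1}{\left(1 + C + Z\right) - 1} = \frac{1}{C + Z}$)
$t{\left(D \right)} = i \sqrt{3}$ ($t{\left(D \right)} = \sqrt{-4 + 1} = \sqrt{-3} = i \sqrt{3}$)
$\left(24 + 5\right) \frac{P{\left(X{\left(-2,-3 \right)} \right)}}{t{\left(-14 \right)}} = \left(24 + 5\right) \left(- \frac{11}{i \sqrt{3}}\right) = 29 \left(- 11 \left(- \frac{i \sqrt{3}}{3}\right)\right) = 29 \frac{11 i \sqrt{3}}{3} = \frac{319 i \sqrt{3}}{3}$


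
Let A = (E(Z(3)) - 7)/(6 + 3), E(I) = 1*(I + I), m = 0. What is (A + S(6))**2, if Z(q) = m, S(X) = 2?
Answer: 121/81 ≈ 1.4938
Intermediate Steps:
Z(q) = 0
E(I) = 2*I (E(I) = 1*(2*I) = 2*I)
A = -7/9 (A = (2*0 - 7)/(6 + 3) = (0 - 7)/9 = -7*1/9 = -7/9 ≈ -0.77778)
(A + S(6))**2 = (-7/9 + 2)**2 = (11/9)**2 = 121/81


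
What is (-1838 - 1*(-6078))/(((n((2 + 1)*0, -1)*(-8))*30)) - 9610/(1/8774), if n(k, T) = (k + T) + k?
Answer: -252954367/3 ≈ -8.4318e+7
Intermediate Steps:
n(k, T) = T + 2*k (n(k, T) = (T + k) + k = T + 2*k)
(-1838 - 1*(-6078))/(((n((2 + 1)*0, -1)*(-8))*30)) - 9610/(1/8774) = (-1838 - 1*(-6078))/((((-1 + 2*((2 + 1)*0))*(-8))*30)) - 9610/(1/8774) = (-1838 + 6078)/((((-1 + 2*(3*0))*(-8))*30)) - 9610/1/8774 = 4240/((((-1 + 2*0)*(-8))*30)) - 9610*8774 = 4240/((((-1 + 0)*(-8))*30)) - 84318140 = 4240/((-1*(-8)*30)) - 84318140 = 4240/((8*30)) - 84318140 = 4240/240 - 84318140 = 4240*(1/240) - 84318140 = 53/3 - 84318140 = -252954367/3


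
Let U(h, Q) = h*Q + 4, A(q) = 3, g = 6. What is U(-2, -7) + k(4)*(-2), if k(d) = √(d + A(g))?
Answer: 18 - 2*√7 ≈ 12.708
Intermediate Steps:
k(d) = √(3 + d) (k(d) = √(d + 3) = √(3 + d))
U(h, Q) = 4 + Q*h (U(h, Q) = Q*h + 4 = 4 + Q*h)
U(-2, -7) + k(4)*(-2) = (4 - 7*(-2)) + √(3 + 4)*(-2) = (4 + 14) + √7*(-2) = 18 - 2*√7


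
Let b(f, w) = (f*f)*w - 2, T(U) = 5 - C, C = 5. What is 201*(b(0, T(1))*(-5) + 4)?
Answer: 2814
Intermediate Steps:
T(U) = 0 (T(U) = 5 - 1*5 = 5 - 5 = 0)
b(f, w) = -2 + w*f**2 (b(f, w) = f**2*w - 2 = w*f**2 - 2 = -2 + w*f**2)
201*(b(0, T(1))*(-5) + 4) = 201*((-2 + 0*0**2)*(-5) + 4) = 201*((-2 + 0*0)*(-5) + 4) = 201*((-2 + 0)*(-5) + 4) = 201*(-2*(-5) + 4) = 201*(10 + 4) = 201*14 = 2814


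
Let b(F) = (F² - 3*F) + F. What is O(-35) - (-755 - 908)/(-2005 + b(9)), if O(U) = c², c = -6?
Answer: 68249/1942 ≈ 35.144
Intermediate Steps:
b(F) = F² - 2*F
O(U) = 36 (O(U) = (-6)² = 36)
O(-35) - (-755 - 908)/(-2005 + b(9)) = 36 - (-755 - 908)/(-2005 + 9*(-2 + 9)) = 36 - (-1663)/(-2005 + 9*7) = 36 - (-1663)/(-2005 + 63) = 36 - (-1663)/(-1942) = 36 - (-1663)*(-1)/1942 = 36 - 1*1663/1942 = 36 - 1663/1942 = 68249/1942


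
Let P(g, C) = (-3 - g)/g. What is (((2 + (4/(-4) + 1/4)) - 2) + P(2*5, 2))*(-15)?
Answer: 123/4 ≈ 30.750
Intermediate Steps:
P(g, C) = (-3 - g)/g
(((2 + (4/(-4) + 1/4)) - 2) + P(2*5, 2))*(-15) = (((2 + (4/(-4) + 1/4)) - 2) + (-3 - 2*5)/((2*5)))*(-15) = (((2 + (4*(-¼) + 1*(¼))) - 2) + (-3 - 1*10)/10)*(-15) = (((2 + (-1 + ¼)) - 2) + (-3 - 10)/10)*(-15) = (((2 - ¾) - 2) + (⅒)*(-13))*(-15) = ((5/4 - 2) - 13/10)*(-15) = (-¾ - 13/10)*(-15) = -41/20*(-15) = 123/4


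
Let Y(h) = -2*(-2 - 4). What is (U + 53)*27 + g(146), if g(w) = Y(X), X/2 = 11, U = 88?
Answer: 3819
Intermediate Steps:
X = 22 (X = 2*11 = 22)
Y(h) = 12 (Y(h) = -2*(-6) = 12)
g(w) = 12
(U + 53)*27 + g(146) = (88 + 53)*27 + 12 = 141*27 + 12 = 3807 + 12 = 3819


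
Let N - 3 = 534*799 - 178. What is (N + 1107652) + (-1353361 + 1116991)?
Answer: 1297773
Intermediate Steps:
N = 426491 (N = 3 + (534*799 - 178) = 3 + (426666 - 178) = 3 + 426488 = 426491)
(N + 1107652) + (-1353361 + 1116991) = (426491 + 1107652) + (-1353361 + 1116991) = 1534143 - 236370 = 1297773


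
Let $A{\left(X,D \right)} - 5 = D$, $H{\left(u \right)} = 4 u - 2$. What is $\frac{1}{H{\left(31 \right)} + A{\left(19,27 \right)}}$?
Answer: $\frac{1}{154} \approx 0.0064935$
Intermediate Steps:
$H{\left(u \right)} = -2 + 4 u$ ($H{\left(u \right)} = 4 u - 2 = -2 + 4 u$)
$A{\left(X,D \right)} = 5 + D$
$\frac{1}{H{\left(31 \right)} + A{\left(19,27 \right)}} = \frac{1}{\left(-2 + 4 \cdot 31\right) + \left(5 + 27\right)} = \frac{1}{\left(-2 + 124\right) + 32} = \frac{1}{122 + 32} = \frac{1}{154}$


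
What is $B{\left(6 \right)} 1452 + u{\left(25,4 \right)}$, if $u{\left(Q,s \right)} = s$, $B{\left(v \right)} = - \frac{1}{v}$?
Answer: $-238$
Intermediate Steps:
$B{\left(6 \right)} 1452 + u{\left(25,4 \right)} = - \frac{1}{6} \cdot 1452 + 4 = \left(-1\right) \frac{1}{6} \cdot 1452 + 4 = \left(- \frac{1}{6}\right) 1452 + 4 = -242 + 4 = -238$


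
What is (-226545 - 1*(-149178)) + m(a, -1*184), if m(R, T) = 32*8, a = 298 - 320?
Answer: -77111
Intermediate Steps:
a = -22
m(R, T) = 256
(-226545 - 1*(-149178)) + m(a, -1*184) = (-226545 - 1*(-149178)) + 256 = (-226545 + 149178) + 256 = -77367 + 256 = -77111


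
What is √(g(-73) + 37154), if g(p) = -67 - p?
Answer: 2*√9290 ≈ 192.77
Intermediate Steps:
√(g(-73) + 37154) = √((-67 - 1*(-73)) + 37154) = √((-67 + 73) + 37154) = √(6 + 37154) = √37160 = 2*√9290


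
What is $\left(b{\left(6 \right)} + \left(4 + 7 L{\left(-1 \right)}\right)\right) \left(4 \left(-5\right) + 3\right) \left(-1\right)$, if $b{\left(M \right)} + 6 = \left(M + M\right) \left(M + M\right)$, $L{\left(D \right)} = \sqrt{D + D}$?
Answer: $2414 + 119 i \sqrt{2} \approx 2414.0 + 168.29 i$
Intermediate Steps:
$L{\left(D \right)} = \sqrt{2} \sqrt{D}$ ($L{\left(D \right)} = \sqrt{2 D} = \sqrt{2} \sqrt{D}$)
$b{\left(M \right)} = -6 + 4 M^{2}$ ($b{\left(M \right)} = -6 + \left(M + M\right) \left(M + M\right) = -6 + 2 M 2 M = -6 + 4 M^{2}$)
$\left(b{\left(6 \right)} + \left(4 + 7 L{\left(-1 \right)}\right)\right) \left(4 \left(-5\right) + 3\right) \left(-1\right) = \left(\left(-6 + 4 \cdot 6^{2}\right) + \left(4 + 7 \sqrt{2} \sqrt{-1}\right)\right) \left(4 \left(-5\right) + 3\right) \left(-1\right) = \left(\left(-6 + 4 \cdot 36\right) + \left(4 + 7 \sqrt{2} i\right)\right) \left(-20 + 3\right) \left(-1\right) = \left(\left(-6 + 144\right) + \left(4 + 7 i \sqrt{2}\right)\right) \left(\left(-17\right) \left(-1\right)\right) = \left(138 + \left(4 + 7 i \sqrt{2}\right)\right) 17 = \left(142 + 7 i \sqrt{2}\right) 17 = 2414 + 119 i \sqrt{2}$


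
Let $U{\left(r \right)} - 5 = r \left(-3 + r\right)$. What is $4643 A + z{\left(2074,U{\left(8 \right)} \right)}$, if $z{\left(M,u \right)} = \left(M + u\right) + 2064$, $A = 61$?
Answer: $287406$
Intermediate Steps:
$U{\left(r \right)} = 5 + r \left(-3 + r\right)$
$z{\left(M,u \right)} = 2064 + M + u$
$4643 A + z{\left(2074,U{\left(8 \right)} \right)} = 4643 \cdot 61 + \left(2064 + 2074 + \left(5 + 8^{2} - 24\right)\right) = 283223 + \left(2064 + 2074 + \left(5 + 64 - 24\right)\right) = 283223 + \left(2064 + 2074 + 45\right) = 283223 + 4183 = 287406$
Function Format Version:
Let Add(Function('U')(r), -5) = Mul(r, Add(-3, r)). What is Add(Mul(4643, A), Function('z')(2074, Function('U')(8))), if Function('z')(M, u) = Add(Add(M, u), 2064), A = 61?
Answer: 287406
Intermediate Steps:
Function('U')(r) = Add(5, Mul(r, Add(-3, r)))
Function('z')(M, u) = Add(2064, M, u)
Add(Mul(4643, A), Function('z')(2074, Function('U')(8))) = Add(Mul(4643, 61), Add(2064, 2074, Add(5, Pow(8, 2), Mul(-3, 8)))) = Add(283223, Add(2064, 2074, Add(5, 64, -24))) = Add(283223, Add(2064, 2074, 45)) = Add(283223, 4183) = 287406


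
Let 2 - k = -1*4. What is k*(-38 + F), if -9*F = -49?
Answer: -586/3 ≈ -195.33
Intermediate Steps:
F = 49/9 (F = -⅑*(-49) = 49/9 ≈ 5.4444)
k = 6 (k = 2 - (-1)*4 = 2 - 1*(-4) = 2 + 4 = 6)
k*(-38 + F) = 6*(-38 + 49/9) = 6*(-293/9) = -586/3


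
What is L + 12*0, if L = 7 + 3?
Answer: 10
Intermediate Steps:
L = 10
L + 12*0 = 10 + 12*0 = 10 + 0 = 10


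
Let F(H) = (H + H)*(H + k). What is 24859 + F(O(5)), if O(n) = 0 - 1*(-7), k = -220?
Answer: 21877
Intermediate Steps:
O(n) = 7 (O(n) = 0 + 7 = 7)
F(H) = 2*H*(-220 + H) (F(H) = (H + H)*(H - 220) = (2*H)*(-220 + H) = 2*H*(-220 + H))
24859 + F(O(5)) = 24859 + 2*7*(-220 + 7) = 24859 + 2*7*(-213) = 24859 - 2982 = 21877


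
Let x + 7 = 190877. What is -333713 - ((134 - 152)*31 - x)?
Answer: -142285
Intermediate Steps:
x = 190870 (x = -7 + 190877 = 190870)
-333713 - ((134 - 152)*31 - x) = -333713 - ((134 - 152)*31 - 1*190870) = -333713 - (-18*31 - 190870) = -333713 - (-558 - 190870) = -333713 - 1*(-191428) = -333713 + 191428 = -142285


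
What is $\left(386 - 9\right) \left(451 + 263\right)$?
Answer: $269178$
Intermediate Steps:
$\left(386 - 9\right) \left(451 + 263\right) = 377 \cdot 714 = 269178$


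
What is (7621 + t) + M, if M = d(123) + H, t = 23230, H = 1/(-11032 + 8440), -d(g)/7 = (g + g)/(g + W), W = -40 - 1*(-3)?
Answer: 3436297301/111456 ≈ 30831.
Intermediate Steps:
W = -37 (W = -40 + 3 = -37)
d(g) = -14*g/(-37 + g) (d(g) = -7*(g + g)/(g - 37) = -7*2*g/(-37 + g) = -14*g/(-37 + g))
H = -1/2592 (H = 1/(-2592) = -1/2592 ≈ -0.00038580)
M = -2231755/111456 (M = -14*123/(-37 + 123) - 1/2592 = -14*123/86 - 1/2592 = -14*123*1/86 - 1/2592 = -861/43 - 1/2592 = -2231755/111456 ≈ -20.024)
(7621 + t) + M = (7621 + 23230) - 2231755/111456 = 30851 - 2231755/111456 = 3436297301/111456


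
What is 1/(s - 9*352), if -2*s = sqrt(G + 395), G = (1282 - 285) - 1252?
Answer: -3168/10036189 + sqrt(35)/10036189 ≈ -0.00031507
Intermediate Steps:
G = -255 (G = 997 - 1252 = -255)
s = -sqrt(35) (s = -sqrt(-255 + 395)/2 = -sqrt(35) ≈ -5.9161)
1/(s - 9*352) = 1/(-sqrt(35) - 9*352) = 1/(-sqrt(35) - 3168) = 1/(-3168 - sqrt(35))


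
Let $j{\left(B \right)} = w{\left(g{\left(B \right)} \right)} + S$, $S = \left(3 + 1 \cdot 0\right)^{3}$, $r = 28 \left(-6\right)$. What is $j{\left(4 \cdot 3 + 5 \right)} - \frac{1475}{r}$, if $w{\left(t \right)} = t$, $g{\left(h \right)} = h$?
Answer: $\frac{8867}{168} \approx 52.78$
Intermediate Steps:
$r = -168$
$S = 27$ ($S = \left(3 + 0\right)^{3} = 3^{3} = 27$)
$j{\left(B \right)} = 27 + B$ ($j{\left(B \right)} = B + 27 = 27 + B$)
$j{\left(4 \cdot 3 + 5 \right)} - \frac{1475}{r} = \left(27 + \left(4 \cdot 3 + 5\right)\right) - \frac{1475}{-168} = \left(27 + \left(12 + 5\right)\right) - - \frac{1475}{168} = \left(27 + 17\right) + \frac{1475}{168} = 44 + \frac{1475}{168} = \frac{8867}{168}$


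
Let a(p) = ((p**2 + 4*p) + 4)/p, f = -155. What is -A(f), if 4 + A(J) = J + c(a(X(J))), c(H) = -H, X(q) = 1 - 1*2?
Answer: 158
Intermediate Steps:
X(q) = -1 (X(q) = 1 - 2 = -1)
a(p) = (4 + p**2 + 4*p)/p
A(J) = -3 + J (A(J) = -4 + (J - (4 - 1 + 4/(-1))) = -4 + (J - (4 - 1 + 4*(-1))) = -4 + (J - (4 - 1 - 4)) = -4 + (J - 1*(-1)) = -4 + (J + 1) = -4 + (1 + J) = -3 + J)
-A(f) = -(-3 - 155) = -1*(-158) = 158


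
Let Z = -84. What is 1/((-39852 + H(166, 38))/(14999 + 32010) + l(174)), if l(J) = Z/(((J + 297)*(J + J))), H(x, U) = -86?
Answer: -22141239/18822145 ≈ -1.1763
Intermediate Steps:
l(J) = -42/(J*(297 + J)) (l(J) = -84*1/((J + 297)*(J + J)) = -84*1/(2*J*(297 + J)) = -42/(J*(297 + J)))
1/((-39852 + H(166, 38))/(14999 + 32010) + l(174)) = 1/((-39852 - 86)/(14999 + 32010) - 42/(174*(297 + 174))) = 1/(-39938/47009 - 42*1/174/471) = 1/(-39938*1/47009 - 42*1/174*1/471) = 1/(-39938/47009 - 7/13659) = 1/(-18822145/22141239) = -22141239/18822145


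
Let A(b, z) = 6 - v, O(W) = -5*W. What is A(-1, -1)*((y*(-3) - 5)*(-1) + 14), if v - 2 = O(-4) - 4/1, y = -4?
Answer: -84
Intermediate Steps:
v = 18 (v = 2 + (-5*(-4) - 4/1) = 2 + (20 - 4) = 2 + 16 = 18)
A(b, z) = -12 (A(b, z) = 6 - 1*18 = 6 - 18 = -12)
A(-1, -1)*((y*(-3) - 5)*(-1) + 14) = -12*((-4*(-3) - 5)*(-1) + 14) = -12*((12 - 5)*(-1) + 14) = -12*(7*(-1) + 14) = -12*(-7 + 14) = -12*7 = -84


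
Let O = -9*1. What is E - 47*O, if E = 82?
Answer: 505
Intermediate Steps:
O = -9
E - 47*O = 82 - 47*(-9) = 82 + 423 = 505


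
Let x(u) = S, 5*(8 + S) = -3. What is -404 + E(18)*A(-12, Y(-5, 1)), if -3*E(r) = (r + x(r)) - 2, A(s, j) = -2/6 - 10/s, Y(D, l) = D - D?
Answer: -12157/30 ≈ -405.23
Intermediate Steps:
Y(D, l) = 0
S = -43/5 (S = -8 + (1/5)*(-3) = -8 - 3/5 = -43/5 ≈ -8.6000)
x(u) = -43/5
A(s, j) = -1/3 - 10/s (A(s, j) = -2*1/6 - 10/s = -1/3 - 10/s)
E(r) = 53/15 - r/3 (E(r) = -((r - 43/5) - 2)/3 = -((-43/5 + r) - 2)/3 = -(-53/5 + r)/3 = 53/15 - r/3)
-404 + E(18)*A(-12, Y(-5, 1)) = -404 + (53/15 - 1/3*18)*((1/3)*(-30 - 1*(-12))/(-12)) = -404 + (53/15 - 6)*((1/3)*(-1/12)*(-30 + 12)) = -404 - 37*(-1)*(-18)/(45*12) = -404 - 37/15*1/2 = -404 - 37/30 = -12157/30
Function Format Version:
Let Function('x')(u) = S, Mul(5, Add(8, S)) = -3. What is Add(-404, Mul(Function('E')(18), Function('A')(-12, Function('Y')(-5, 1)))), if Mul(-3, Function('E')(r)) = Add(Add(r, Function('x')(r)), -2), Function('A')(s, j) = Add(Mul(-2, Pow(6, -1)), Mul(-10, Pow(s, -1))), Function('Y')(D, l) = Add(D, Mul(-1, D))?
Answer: Rational(-12157, 30) ≈ -405.23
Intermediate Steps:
Function('Y')(D, l) = 0
S = Rational(-43, 5) (S = Add(-8, Mul(Rational(1, 5), -3)) = Add(-8, Rational(-3, 5)) = Rational(-43, 5) ≈ -8.6000)
Function('x')(u) = Rational(-43, 5)
Function('A')(s, j) = Add(Rational(-1, 3), Mul(-10, Pow(s, -1))) (Function('A')(s, j) = Add(Mul(-2, Rational(1, 6)), Mul(-10, Pow(s, -1))) = Add(Rational(-1, 3), Mul(-10, Pow(s, -1))))
Function('E')(r) = Add(Rational(53, 15), Mul(Rational(-1, 3), r)) (Function('E')(r) = Mul(Rational(-1, 3), Add(Add(r, Rational(-43, 5)), -2)) = Mul(Rational(-1, 3), Add(Add(Rational(-43, 5), r), -2)) = Mul(Rational(-1, 3), Add(Rational(-53, 5), r)) = Add(Rational(53, 15), Mul(Rational(-1, 3), r)))
Add(-404, Mul(Function('E')(18), Function('A')(-12, Function('Y')(-5, 1)))) = Add(-404, Mul(Add(Rational(53, 15), Mul(Rational(-1, 3), 18)), Mul(Rational(1, 3), Pow(-12, -1), Add(-30, Mul(-1, -12))))) = Add(-404, Mul(Add(Rational(53, 15), -6), Mul(Rational(1, 3), Rational(-1, 12), Add(-30, 12)))) = Add(-404, Mul(Rational(-37, 15), Mul(Rational(1, 3), Rational(-1, 12), -18))) = Add(-404, Mul(Rational(-37, 15), Rational(1, 2))) = Add(-404, Rational(-37, 30)) = Rational(-12157, 30)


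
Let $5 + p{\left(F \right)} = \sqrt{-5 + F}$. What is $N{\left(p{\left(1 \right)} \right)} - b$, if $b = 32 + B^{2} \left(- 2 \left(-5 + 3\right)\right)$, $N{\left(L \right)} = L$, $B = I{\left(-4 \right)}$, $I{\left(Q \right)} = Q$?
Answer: $-101 + 2 i \approx -101.0 + 2.0 i$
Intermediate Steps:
$B = -4$
$p{\left(F \right)} = -5 + \sqrt{-5 + F}$
$b = 96$ ($b = 32 + \left(-4\right)^{2} \left(- 2 \left(-5 + 3\right)\right) = 32 + 16 \left(\left(-2\right) \left(-2\right)\right) = 32 + 16 \cdot 4 = 32 + 64 = 96$)
$N{\left(p{\left(1 \right)} \right)} - b = \left(-5 + \sqrt{-5 + 1}\right) - 96 = \left(-5 + \sqrt{-4}\right) - 96 = \left(-5 + 2 i\right) - 96 = -101 + 2 i$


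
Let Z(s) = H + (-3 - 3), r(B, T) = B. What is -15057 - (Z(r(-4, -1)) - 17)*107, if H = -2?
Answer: -12382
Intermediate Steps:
Z(s) = -8 (Z(s) = -2 + (-3 - 3) = -2 - 6 = -8)
-15057 - (Z(r(-4, -1)) - 17)*107 = -15057 - (-8 - 17)*107 = -15057 - (-25)*107 = -15057 - 1*(-2675) = -15057 + 2675 = -12382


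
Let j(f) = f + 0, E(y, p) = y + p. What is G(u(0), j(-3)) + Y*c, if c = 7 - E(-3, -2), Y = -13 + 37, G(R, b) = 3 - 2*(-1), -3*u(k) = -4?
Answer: 293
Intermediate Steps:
E(y, p) = p + y
j(f) = f
u(k) = 4/3 (u(k) = -⅓*(-4) = 4/3)
G(R, b) = 5 (G(R, b) = 3 + 2 = 5)
Y = 24
c = 12 (c = 7 - (-2 - 3) = 7 - 1*(-5) = 7 + 5 = 12)
G(u(0), j(-3)) + Y*c = 5 + 24*12 = 5 + 288 = 293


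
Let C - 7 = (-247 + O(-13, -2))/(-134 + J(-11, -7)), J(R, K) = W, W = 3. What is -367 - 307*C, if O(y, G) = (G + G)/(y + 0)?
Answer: -5269297/1703 ≈ -3094.1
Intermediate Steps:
O(y, G) = 2*G/y (O(y, G) = (2*G)/y = 2*G/y)
J(R, K) = 3
C = 15128/1703 (C = 7 + (-247 + 2*(-2)/(-13))/(-134 + 3) = 7 + (-247 + 2*(-2)*(-1/13))/(-131) = 7 + (-247 + 4/13)*(-1/131) = 7 - 3207/13*(-1/131) = 7 + 3207/1703 = 15128/1703 ≈ 8.8831)
-367 - 307*C = -367 - 307*15128/1703 = -367 - 4644296/1703 = -5269297/1703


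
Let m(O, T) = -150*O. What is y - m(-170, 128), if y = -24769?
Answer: -50269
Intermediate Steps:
y - m(-170, 128) = -24769 - (-150)*(-170) = -24769 - 1*25500 = -24769 - 25500 = -50269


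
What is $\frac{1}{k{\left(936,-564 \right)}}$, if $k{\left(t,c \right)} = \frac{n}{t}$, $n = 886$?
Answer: $\frac{468}{443} \approx 1.0564$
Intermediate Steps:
$k{\left(t,c \right)} = \frac{886}{t}$
$\frac{1}{k{\left(936,-564 \right)}} = \frac{1}{886 \cdot \frac{1}{936}} = \frac{1}{\frac{443}{468}} = \frac{468}{443}$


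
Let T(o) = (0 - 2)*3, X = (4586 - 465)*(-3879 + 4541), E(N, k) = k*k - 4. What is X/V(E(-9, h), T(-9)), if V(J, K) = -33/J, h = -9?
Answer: -19096714/3 ≈ -6.3656e+6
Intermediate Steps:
E(N, k) = -4 + k**2 (E(N, k) = k**2 - 4 = -4 + k**2)
X = 2728102 (X = 4121*662 = 2728102)
T(o) = -6 (T(o) = -2*3 = -6)
X/V(E(-9, h), T(-9)) = 2728102/((-33/(-4 + (-9)**2))) = 2728102/((-33/(-4 + 81))) = 2728102/((-33/77)) = 2728102/((-33*1/77)) = 2728102/(-3/7) = 2728102*(-7/3) = -19096714/3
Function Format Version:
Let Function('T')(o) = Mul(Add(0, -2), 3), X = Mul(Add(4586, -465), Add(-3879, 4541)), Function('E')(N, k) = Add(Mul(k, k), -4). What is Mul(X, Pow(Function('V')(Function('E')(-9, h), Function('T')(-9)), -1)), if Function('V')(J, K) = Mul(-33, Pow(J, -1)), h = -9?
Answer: Rational(-19096714, 3) ≈ -6.3656e+6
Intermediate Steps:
Function('E')(N, k) = Add(-4, Pow(k, 2)) (Function('E')(N, k) = Add(Pow(k, 2), -4) = Add(-4, Pow(k, 2)))
X = 2728102 (X = Mul(4121, 662) = 2728102)
Function('T')(o) = -6 (Function('T')(o) = Mul(-2, 3) = -6)
Mul(X, Pow(Function('V')(Function('E')(-9, h), Function('T')(-9)), -1)) = Mul(2728102, Pow(Mul(-33, Pow(Add(-4, Pow(-9, 2)), -1)), -1)) = Mul(2728102, Pow(Mul(-33, Pow(Add(-4, 81), -1)), -1)) = Mul(2728102, Pow(Mul(-33, Pow(77, -1)), -1)) = Mul(2728102, Pow(Mul(-33, Rational(1, 77)), -1)) = Mul(2728102, Pow(Rational(-3, 7), -1)) = Mul(2728102, Rational(-7, 3)) = Rational(-19096714, 3)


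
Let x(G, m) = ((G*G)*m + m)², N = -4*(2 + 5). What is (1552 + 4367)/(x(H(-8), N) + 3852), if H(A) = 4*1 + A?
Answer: 5919/230428 ≈ 0.025687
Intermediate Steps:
N = -28 (N = -4*7 = -28)
H(A) = 4 + A
x(G, m) = (m + m*G²)² (x(G, m) = (G²*m + m)² = (m*G² + m)² = (m + m*G²)²)
(1552 + 4367)/(x(H(-8), N) + 3852) = (1552 + 4367)/((-28)²*(1 + (4 - 8)²)² + 3852) = 5919/(784*(1 + (-4)²)² + 3852) = 5919/(784*(1 + 16)² + 3852) = 5919/(784*17² + 3852) = 5919/(784*289 + 3852) = 5919/(226576 + 3852) = 5919/230428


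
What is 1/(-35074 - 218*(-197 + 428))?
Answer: -1/85432 ≈ -1.1705e-5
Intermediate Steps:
1/(-35074 - 218*(-197 + 428)) = 1/(-35074 - 218*231) = 1/(-35074 - 50358) = 1/(-85432) = -1/85432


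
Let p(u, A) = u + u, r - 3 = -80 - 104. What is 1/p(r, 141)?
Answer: -1/362 ≈ -0.0027624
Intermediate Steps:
r = -181 (r = 3 + (-80 - 104) = 3 - 184 = -181)
p(u, A) = 2*u
1/p(r, 141) = 1/(2*(-181)) = 1/(-362) = -1/362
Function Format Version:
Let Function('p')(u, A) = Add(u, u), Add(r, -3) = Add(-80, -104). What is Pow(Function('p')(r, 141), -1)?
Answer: Rational(-1, 362) ≈ -0.0027624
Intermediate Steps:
r = -181 (r = Add(3, Add(-80, -104)) = Add(3, -184) = -181)
Function('p')(u, A) = Mul(2, u)
Pow(Function('p')(r, 141), -1) = Pow(Mul(2, -181), -1) = Pow(-362, -1) = Rational(-1, 362)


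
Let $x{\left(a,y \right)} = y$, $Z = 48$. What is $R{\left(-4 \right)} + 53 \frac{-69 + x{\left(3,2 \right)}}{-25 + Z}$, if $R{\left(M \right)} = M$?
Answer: $- \frac{3643}{23} \approx -158.39$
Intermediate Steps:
$R{\left(-4 \right)} + 53 \frac{-69 + x{\left(3,2 \right)}}{-25 + Z} = -4 + 53 \frac{-69 + 2}{-25 + 48} = -4 + 53 \left(- \frac{67}{23}\right) = -4 - \frac{3551}{23} = - \frac{3643}{23}$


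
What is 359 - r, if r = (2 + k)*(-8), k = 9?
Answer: 447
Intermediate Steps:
r = -88 (r = (2 + 9)*(-8) = 11*(-8) = -88)
359 - r = 359 - 1*(-88) = 359 + 88 = 447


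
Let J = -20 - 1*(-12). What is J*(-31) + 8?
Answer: 256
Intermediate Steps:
J = -8 (J = -20 + 12 = -8)
J*(-31) + 8 = -8*(-31) + 8 = 248 + 8 = 256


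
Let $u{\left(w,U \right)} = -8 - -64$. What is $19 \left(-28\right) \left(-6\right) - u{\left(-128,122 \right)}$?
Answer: $3136$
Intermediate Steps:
$u{\left(w,U \right)} = 56$ ($u{\left(w,U \right)} = -8 + 64 = 56$)
$19 \left(-28\right) \left(-6\right) - u{\left(-128,122 \right)} = 19 \left(-28\right) \left(-6\right) - 56 = \left(-532\right) \left(-6\right) - 56 = 3192 - 56 = 3136$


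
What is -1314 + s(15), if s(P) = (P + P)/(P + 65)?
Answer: -10509/8 ≈ -1313.6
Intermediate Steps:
s(P) = 2*P/(65 + P) (s(P) = (2*P)/(65 + P) = 2*P/(65 + P))
-1314 + s(15) = -1314 + 2*15/(65 + 15) = -1314 + 2*15/80 = -1314 + 2*15*(1/80) = -1314 + 3/8 = -10509/8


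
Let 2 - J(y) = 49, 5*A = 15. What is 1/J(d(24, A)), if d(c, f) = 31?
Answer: -1/47 ≈ -0.021277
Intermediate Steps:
A = 3 (A = (1/5)*15 = 3)
J(y) = -47 (J(y) = 2 - 1*49 = 2 - 49 = -47)
1/J(d(24, A)) = 1/(-47) = -1/47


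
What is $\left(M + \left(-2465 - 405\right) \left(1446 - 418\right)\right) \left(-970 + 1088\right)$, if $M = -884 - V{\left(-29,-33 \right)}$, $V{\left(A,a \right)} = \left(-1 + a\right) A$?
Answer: $-348363140$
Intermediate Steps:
$V{\left(A,a \right)} = A \left(-1 + a\right)$
$M = -1870$ ($M = -884 - - 29 \left(-1 - 33\right) = -884 - \left(-29\right) \left(-34\right) = -884 - 986 = -1870$)
$\left(M + \left(-2465 - 405\right) \left(1446 - 418\right)\right) \left(-970 + 1088\right) = \left(-1870 + \left(-2465 - 405\right) \left(1446 - 418\right)\right) \left(-970 + 1088\right) = \left(-1870 - 2950360\right) 118 = \left(-2952230\right) 118 = -348363140$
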